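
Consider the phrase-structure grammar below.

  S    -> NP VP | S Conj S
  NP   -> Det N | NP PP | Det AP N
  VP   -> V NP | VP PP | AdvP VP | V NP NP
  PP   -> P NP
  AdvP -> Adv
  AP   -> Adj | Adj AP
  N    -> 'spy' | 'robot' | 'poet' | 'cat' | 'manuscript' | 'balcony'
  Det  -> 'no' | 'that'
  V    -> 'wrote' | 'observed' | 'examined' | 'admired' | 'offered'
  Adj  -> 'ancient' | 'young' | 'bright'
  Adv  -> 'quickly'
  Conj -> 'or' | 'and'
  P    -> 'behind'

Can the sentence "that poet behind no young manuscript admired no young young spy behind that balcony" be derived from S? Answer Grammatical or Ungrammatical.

Grammatical

S
  NP
    NP
      Det: that
      N: poet
    PP
      P: behind
      NP
        Det: no
        AP
          Adj: young
        N: manuscript
  VP
    V: admired
    NP
      NP
        Det: no
        AP
          Adj: young
          AP
            Adj: young
        N: spy
      PP
        P: behind
        NP
          Det: that
          N: balcony
Every word is introduced by a lexical rule and the phrasal rules combine the resulting categories into a single S.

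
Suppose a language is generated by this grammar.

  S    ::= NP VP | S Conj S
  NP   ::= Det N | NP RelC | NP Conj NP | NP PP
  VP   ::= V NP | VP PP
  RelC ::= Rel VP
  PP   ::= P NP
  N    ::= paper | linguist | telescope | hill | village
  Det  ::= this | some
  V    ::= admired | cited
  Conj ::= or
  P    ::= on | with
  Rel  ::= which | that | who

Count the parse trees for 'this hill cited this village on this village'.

2

The two bracketings:
[S [NP [Det this] [N hill]] [VP [V cited] [NP [NP [Det this] [N village]] [PP [P on] [NP [Det this] [N village]]]]]]
[S [NP [Det this] [N hill]] [VP [VP [V cited] [NP [Det this] [N village]]] [PP [P on] [NP [Det this] [N village]]]]]
The difference turns on whether NP → NP PP is used at the relevant span, versus an alternative expansion of NP.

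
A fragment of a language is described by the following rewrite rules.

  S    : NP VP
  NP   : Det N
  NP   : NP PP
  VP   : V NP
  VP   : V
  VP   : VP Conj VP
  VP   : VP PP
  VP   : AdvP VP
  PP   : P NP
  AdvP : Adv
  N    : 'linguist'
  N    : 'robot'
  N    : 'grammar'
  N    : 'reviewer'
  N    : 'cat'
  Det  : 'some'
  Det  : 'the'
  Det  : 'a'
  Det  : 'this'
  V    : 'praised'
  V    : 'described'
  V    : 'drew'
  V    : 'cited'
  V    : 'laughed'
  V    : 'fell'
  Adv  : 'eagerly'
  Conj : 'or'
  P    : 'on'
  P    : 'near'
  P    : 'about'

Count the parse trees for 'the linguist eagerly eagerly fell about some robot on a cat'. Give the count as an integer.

Two of the 9 distinct bracketings:
[S [NP [Det the] [N linguist]] [VP [VP [AdvP [Adv eagerly]] [VP [AdvP [Adv eagerly]] [VP [V fell]]]] [PP [P about] [NP [NP [Det some] [N robot]] [PP [P on] [NP [Det a] [N cat]]]]]]]
[S [NP [Det the] [N linguist]] [VP [VP [VP [AdvP [Adv eagerly]] [VP [AdvP [Adv eagerly]] [VP [V fell]]]] [PP [P about] [NP [Det some] [N robot]]]] [PP [P on] [NP [Det a] [N cat]]]]]
The difference turns on whether NP → NP PP is used at the relevant span, versus an alternative expansion of NP.

9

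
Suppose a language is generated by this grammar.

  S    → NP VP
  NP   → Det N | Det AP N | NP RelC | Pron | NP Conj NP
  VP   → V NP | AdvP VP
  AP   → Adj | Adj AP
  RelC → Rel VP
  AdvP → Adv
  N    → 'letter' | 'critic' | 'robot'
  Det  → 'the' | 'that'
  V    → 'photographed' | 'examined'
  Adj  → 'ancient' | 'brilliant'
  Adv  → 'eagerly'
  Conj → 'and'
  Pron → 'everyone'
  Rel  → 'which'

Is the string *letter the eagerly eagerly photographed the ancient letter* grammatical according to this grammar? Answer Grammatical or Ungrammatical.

Ungrammatical

An N word can never sit immediately before a Det word in any string this grammar generates, so the substring 'letter the' rules out a derivation.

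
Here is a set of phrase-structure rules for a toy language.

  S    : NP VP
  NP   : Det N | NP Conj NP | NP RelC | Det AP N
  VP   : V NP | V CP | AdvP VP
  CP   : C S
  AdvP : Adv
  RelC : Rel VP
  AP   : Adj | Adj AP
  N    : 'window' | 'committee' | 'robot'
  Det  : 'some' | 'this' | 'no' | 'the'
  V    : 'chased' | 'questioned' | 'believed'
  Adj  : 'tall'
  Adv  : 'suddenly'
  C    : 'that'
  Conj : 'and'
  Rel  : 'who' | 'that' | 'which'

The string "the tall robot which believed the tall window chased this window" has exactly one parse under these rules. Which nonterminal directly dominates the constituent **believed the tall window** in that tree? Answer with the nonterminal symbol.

RelC

S
  NP
    NP
      Det: the
      AP
        Adj: tall
      N: robot
    RelC
      Rel: which
      VP
        V: believed
        NP
          Det: the
          AP
            Adj: tall
          N: window
  VP
    V: chased
    NP
      Det: this
      N: window
The span 'believed the tall window' is the VP node built by VP → V NP.
Its mother is the RelC built by RelC → Rel VP.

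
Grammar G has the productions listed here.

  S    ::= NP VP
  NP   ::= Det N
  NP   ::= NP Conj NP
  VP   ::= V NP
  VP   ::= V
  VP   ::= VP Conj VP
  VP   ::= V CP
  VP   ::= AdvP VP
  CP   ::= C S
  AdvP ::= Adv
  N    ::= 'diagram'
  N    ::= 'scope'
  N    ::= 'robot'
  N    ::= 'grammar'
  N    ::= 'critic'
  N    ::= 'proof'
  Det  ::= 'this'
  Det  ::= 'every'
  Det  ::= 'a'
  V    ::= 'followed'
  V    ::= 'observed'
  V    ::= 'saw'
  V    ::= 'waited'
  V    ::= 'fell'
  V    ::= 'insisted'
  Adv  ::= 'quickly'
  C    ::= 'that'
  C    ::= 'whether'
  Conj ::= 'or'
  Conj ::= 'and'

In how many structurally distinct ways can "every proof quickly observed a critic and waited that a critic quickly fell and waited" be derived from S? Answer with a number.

Two of the 9 distinct bracketings:
[S [NP [Det every] [N proof]] [VP [VP [AdvP [Adv quickly]] [VP [V observed] [NP [Det a] [N critic]]]] [Conj and] [VP [VP [V waited] [CP [C that] [S [NP [Det a] [N critic]] [VP [AdvP [Adv quickly]] [VP [V fell]]]]]] [Conj and] [VP [V waited]]]]]
[S [NP [Det every] [N proof]] [VP [VP [AdvP [Adv quickly]] [VP [V observed] [NP [Det a] [N critic]]]] [Conj and] [VP [V waited] [CP [C that] [S [NP [Det a] [N critic]] [VP [VP [AdvP [Adv quickly]] [VP [V fell]]] [Conj and] [VP [V waited]]]]]]]]
The trees differ in how a recursive rule is bracketed over the same span.

9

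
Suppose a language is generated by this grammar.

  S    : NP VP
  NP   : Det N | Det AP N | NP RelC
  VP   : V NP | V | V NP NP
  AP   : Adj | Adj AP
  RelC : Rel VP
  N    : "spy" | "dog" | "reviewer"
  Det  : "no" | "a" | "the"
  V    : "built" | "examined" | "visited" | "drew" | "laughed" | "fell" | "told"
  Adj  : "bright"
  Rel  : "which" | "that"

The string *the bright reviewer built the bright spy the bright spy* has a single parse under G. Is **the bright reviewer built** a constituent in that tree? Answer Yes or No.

[S [NP [Det the] [AP [Adj bright]] [N reviewer]] [VP [V built] [NP [Det the] [AP [Adj bright]] [N spy]] [NP [Det the] [AP [Adj bright]] [N spy]]]]
The smallest constituent containing 'the bright reviewer built' is the S spanning 'the bright reviewer built the bright spy the bright spy'; no single node in the tree dominates exactly the given words.

No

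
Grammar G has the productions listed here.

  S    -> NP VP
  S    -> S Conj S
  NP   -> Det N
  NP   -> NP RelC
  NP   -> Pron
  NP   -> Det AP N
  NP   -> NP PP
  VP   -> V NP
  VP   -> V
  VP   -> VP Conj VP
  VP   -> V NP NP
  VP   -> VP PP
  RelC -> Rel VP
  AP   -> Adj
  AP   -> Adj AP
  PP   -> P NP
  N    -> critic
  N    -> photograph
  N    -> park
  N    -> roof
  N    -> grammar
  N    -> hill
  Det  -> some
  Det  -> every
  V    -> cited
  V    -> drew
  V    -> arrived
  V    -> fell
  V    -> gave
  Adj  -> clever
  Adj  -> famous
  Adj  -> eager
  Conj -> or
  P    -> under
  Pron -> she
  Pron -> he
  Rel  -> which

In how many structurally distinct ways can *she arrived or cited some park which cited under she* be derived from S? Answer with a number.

4

Two of the 4 distinct bracketings:
[S [NP [Pron she]] [VP [VP [V arrived]] [Conj or] [VP [V cited] [NP [NP [Det some] [N park]] [RelC [Rel which] [VP [VP [V cited]] [PP [P under] [NP [Pron she]]]]]]]]]
[S [NP [Pron she]] [VP [VP [V arrived]] [Conj or] [VP [V cited] [NP [NP [NP [Det some] [N park]] [RelC [Rel which] [VP [V cited]]]] [PP [P under] [NP [Pron she]]]]]]]
The difference turns on whether NP → NP PP is used at the relevant span, versus an alternative expansion of NP.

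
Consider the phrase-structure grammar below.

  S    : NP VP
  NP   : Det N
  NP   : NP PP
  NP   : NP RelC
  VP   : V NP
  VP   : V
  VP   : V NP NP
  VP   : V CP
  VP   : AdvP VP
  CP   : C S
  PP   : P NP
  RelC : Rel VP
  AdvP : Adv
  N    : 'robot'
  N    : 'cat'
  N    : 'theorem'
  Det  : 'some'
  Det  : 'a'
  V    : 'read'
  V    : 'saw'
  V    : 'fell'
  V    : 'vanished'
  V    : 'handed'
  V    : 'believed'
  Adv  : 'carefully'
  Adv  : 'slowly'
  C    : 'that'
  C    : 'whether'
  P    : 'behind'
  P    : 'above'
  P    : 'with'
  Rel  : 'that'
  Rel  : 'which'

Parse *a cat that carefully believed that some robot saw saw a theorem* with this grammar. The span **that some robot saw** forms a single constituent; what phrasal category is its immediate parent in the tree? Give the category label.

VP

[S [NP [NP [Det a] [N cat]] [RelC [Rel that] [VP [AdvP [Adv carefully]] [VP [V believed] [CP [C that] [S [NP [Det some] [N robot]] [VP [V saw]]]]]]]] [VP [V saw] [NP [Det a] [N theorem]]]]
The span 'that some robot saw' is the CP node built by CP → C S.
Its mother is the VP built by VP → V CP.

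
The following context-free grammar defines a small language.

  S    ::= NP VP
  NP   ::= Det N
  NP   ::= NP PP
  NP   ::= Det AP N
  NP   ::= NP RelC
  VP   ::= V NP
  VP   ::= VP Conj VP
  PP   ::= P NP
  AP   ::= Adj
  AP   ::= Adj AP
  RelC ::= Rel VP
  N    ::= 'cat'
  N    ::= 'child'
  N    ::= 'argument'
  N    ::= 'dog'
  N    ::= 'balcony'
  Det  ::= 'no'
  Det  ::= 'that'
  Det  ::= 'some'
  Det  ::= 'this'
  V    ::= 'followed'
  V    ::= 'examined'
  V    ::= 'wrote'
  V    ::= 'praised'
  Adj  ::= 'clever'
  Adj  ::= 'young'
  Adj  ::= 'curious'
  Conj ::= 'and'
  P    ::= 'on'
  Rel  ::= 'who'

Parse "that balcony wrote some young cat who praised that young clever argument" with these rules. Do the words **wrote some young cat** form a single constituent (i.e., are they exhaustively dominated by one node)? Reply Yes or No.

No

[S [NP [Det that] [N balcony]] [VP [V wrote] [NP [NP [Det some] [AP [Adj young]] [N cat]] [RelC [Rel who] [VP [V praised] [NP [Det that] [AP [Adj young] [AP [Adj clever]]] [N argument]]]]]]]
The smallest constituent containing 'wrote some young cat' is the VP spanning 'wrote some young cat who praised that young clever argument'; no single node in the tree dominates exactly the given words.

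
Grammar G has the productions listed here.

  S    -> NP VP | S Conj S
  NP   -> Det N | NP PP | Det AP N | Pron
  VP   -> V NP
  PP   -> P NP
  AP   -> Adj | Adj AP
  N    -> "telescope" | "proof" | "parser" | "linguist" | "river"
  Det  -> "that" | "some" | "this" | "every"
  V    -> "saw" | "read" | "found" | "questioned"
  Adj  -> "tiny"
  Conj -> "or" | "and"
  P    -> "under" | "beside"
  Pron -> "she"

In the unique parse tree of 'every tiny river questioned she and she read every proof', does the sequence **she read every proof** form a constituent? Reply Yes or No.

[S [S [NP [Det every] [AP [Adj tiny]] [N river]] [VP [V questioned] [NP [Pron she]]]] [Conj and] [S [NP [Pron she]] [VP [V read] [NP [Det every] [N proof]]]]]
The words 'she read every proof' are exhaustively dominated by a single S node (built by S → NP VP), so they form a constituent.

Yes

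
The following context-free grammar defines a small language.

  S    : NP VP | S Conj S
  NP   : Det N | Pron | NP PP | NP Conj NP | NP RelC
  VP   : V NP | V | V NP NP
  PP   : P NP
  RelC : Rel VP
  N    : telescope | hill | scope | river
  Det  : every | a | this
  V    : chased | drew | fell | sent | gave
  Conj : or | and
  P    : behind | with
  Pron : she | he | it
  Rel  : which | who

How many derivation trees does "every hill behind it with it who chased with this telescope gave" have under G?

9

Two of the 9 distinct bracketings:
[S [NP [NP [Det every] [N hill]] [PP [P behind] [NP [NP [Pron it]] [PP [P with] [NP [NP [NP [Pron it]] [RelC [Rel who] [VP [V chased]]]] [PP [P with] [NP [Det this] [N telescope]]]]]]]] [VP [V gave]]]
[S [NP [NP [Det every] [N hill]] [PP [P behind] [NP [NP [NP [Pron it]] [PP [P with] [NP [NP [Pron it]] [RelC [Rel who] [VP [V chased]]]]]] [PP [P with] [NP [Det this] [N telescope]]]]]] [VP [V gave]]]
The trees differ in how a recursive rule is bracketed over the same span.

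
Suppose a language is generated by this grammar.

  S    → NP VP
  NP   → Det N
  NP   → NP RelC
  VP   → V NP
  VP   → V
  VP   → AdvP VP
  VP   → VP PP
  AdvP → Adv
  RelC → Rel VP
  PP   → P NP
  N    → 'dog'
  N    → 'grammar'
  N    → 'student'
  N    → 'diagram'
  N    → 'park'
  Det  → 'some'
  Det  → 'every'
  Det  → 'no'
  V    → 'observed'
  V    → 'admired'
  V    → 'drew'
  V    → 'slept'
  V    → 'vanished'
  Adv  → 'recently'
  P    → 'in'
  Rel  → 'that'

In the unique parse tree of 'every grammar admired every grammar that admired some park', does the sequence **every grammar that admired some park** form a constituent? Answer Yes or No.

[S [NP [Det every] [N grammar]] [VP [V admired] [NP [NP [Det every] [N grammar]] [RelC [Rel that] [VP [V admired] [NP [Det some] [N park]]]]]]]
The words 'every grammar that admired some park' are exhaustively dominated by a single NP node (built by NP → NP RelC), so they form a constituent.

Yes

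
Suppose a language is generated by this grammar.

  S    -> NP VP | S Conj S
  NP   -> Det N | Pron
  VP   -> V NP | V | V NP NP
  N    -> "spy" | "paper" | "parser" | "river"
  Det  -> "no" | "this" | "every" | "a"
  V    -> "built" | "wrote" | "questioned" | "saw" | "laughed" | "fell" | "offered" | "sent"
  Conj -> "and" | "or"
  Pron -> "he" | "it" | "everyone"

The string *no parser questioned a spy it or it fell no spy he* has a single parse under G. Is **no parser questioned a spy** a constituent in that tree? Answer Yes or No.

[S [S [NP [Det no] [N parser]] [VP [V questioned] [NP [Det a] [N spy]] [NP [Pron it]]]] [Conj or] [S [NP [Pron it]] [VP [V fell] [NP [Det no] [N spy]] [NP [Pron he]]]]]
The smallest constituent containing 'no parser questioned a spy' is the S spanning 'no parser questioned a spy it'; no single node in the tree dominates exactly the given words.

No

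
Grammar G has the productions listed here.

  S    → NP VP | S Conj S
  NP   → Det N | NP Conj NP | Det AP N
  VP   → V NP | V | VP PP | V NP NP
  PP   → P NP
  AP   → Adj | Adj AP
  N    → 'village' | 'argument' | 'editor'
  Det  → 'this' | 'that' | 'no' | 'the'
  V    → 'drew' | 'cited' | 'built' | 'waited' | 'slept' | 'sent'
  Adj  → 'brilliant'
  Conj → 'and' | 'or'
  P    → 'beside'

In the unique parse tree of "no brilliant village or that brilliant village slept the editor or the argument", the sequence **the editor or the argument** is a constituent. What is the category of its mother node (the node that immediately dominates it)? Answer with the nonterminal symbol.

[S [NP [NP [Det no] [AP [Adj brilliant]] [N village]] [Conj or] [NP [Det that] [AP [Adj brilliant]] [N village]]] [VP [V slept] [NP [NP [Det the] [N editor]] [Conj or] [NP [Det the] [N argument]]]]]
The span 'the editor or the argument' is the NP node built by NP → NP Conj NP.
Its mother is the VP built by VP → V NP.

VP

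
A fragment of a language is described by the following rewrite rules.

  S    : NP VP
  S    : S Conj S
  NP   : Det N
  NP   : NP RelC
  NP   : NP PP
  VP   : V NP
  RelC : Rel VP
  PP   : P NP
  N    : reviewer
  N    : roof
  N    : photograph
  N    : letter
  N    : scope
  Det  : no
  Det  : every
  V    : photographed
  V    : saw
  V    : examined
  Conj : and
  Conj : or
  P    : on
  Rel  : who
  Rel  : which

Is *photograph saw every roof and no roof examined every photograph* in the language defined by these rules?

For S → NP VP, no prefix of the string parses as an NP. The alternative S rule S → S Conj S likewise has no satisfying split.

Ungrammatical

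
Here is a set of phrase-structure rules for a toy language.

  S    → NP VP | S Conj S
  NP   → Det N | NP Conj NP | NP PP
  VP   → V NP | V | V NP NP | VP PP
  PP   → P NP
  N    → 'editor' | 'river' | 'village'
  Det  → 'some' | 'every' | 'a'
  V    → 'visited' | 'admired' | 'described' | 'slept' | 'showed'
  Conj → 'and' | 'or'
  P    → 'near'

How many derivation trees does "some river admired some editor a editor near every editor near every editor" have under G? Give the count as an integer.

Two of the 5 distinct bracketings:
[S [NP [Det some] [N river]] [VP [V admired] [NP [Det some] [N editor]] [NP [NP [Det a] [N editor]] [PP [P near] [NP [NP [Det every] [N editor]] [PP [P near] [NP [Det every] [N editor]]]]]]]]
[S [NP [Det some] [N river]] [VP [V admired] [NP [Det some] [N editor]] [NP [NP [NP [Det a] [N editor]] [PP [P near] [NP [Det every] [N editor]]]] [PP [P near] [NP [Det every] [N editor]]]]]]
The trees differ in how a recursive rule is bracketed over the same span.

5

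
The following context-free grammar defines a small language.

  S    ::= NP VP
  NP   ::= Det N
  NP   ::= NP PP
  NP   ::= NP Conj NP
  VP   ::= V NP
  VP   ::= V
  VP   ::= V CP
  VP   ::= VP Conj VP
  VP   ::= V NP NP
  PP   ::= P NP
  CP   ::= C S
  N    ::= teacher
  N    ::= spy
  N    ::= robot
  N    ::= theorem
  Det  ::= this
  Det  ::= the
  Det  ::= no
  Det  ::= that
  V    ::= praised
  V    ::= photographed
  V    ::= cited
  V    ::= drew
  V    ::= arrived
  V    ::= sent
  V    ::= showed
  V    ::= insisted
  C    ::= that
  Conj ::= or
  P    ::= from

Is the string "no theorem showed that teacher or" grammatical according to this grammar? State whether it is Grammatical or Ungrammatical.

Ungrammatical

For S → NP VP, the only prefix that parses as NP is 'no theorem', but the remainder 'showed that teacher or' is not a VP under these rules.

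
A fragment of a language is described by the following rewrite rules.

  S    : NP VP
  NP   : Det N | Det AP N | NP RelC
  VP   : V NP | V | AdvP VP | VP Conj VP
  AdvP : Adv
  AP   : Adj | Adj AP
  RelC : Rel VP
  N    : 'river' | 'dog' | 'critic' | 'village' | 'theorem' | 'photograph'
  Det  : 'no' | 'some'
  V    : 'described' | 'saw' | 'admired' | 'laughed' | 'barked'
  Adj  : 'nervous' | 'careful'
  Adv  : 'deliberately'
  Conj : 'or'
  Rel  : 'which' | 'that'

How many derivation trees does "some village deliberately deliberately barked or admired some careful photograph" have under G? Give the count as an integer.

Two of the 3 distinct bracketings:
[S [NP [Det some] [N village]] [VP [AdvP [Adv deliberately]] [VP [AdvP [Adv deliberately]] [VP [VP [V barked]] [Conj or] [VP [V admired] [NP [Det some] [AP [Adj careful]] [N photograph]]]]]]]
[S [NP [Det some] [N village]] [VP [AdvP [Adv deliberately]] [VP [VP [AdvP [Adv deliberately]] [VP [V barked]]] [Conj or] [VP [V admired] [NP [Det some] [AP [Adj careful]] [N photograph]]]]]]
The trees differ in how a recursive rule is bracketed over the same span.

3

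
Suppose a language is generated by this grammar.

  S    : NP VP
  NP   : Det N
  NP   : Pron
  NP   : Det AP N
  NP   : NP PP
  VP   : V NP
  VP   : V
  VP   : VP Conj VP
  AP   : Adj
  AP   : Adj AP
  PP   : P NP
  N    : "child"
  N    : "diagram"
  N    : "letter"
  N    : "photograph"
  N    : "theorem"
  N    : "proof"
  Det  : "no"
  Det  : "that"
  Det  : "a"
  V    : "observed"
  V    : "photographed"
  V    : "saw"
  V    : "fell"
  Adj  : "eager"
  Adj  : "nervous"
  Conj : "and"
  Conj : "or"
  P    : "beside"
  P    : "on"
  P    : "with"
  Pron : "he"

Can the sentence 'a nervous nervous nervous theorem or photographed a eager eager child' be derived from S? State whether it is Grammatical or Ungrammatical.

For S → NP VP, the only prefix that parses as NP is 'a nervous nervous nervous theorem', but the remainder 'or photographed a eager eager child' is not a VP under these rules.

Ungrammatical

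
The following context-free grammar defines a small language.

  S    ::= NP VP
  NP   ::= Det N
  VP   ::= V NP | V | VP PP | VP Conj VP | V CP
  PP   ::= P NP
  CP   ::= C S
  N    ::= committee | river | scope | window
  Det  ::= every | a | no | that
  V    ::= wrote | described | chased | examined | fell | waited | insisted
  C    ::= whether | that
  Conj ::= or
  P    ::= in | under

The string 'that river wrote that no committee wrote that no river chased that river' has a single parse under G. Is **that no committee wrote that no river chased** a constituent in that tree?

No

[S [NP [Det that] [N river]] [VP [V wrote] [CP [C that] [S [NP [Det no] [N committee]] [VP [V wrote] [CP [C that] [S [NP [Det no] [N river]] [VP [V chased] [NP [Det that] [N river]]]]]]]]]]
The smallest constituent containing 'that no committee wrote that no river chased' is the CP spanning 'that no committee wrote that no river chased that river'; no single node in the tree dominates exactly the given words.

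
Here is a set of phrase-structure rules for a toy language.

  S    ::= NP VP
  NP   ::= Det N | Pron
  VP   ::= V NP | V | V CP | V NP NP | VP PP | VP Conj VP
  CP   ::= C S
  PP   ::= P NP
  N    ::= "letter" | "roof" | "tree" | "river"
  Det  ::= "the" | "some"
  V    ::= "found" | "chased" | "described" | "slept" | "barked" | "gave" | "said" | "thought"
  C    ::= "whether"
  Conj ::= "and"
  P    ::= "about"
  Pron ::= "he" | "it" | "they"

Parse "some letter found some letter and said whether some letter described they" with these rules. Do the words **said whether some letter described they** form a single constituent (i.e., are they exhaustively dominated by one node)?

Yes

[S [NP [Det some] [N letter]] [VP [VP [V found] [NP [Det some] [N letter]]] [Conj and] [VP [V said] [CP [C whether] [S [NP [Det some] [N letter]] [VP [V described] [NP [Pron they]]]]]]]]
The words 'said whether some letter described they' are exhaustively dominated by a single VP node (built by VP → V CP), so they form a constituent.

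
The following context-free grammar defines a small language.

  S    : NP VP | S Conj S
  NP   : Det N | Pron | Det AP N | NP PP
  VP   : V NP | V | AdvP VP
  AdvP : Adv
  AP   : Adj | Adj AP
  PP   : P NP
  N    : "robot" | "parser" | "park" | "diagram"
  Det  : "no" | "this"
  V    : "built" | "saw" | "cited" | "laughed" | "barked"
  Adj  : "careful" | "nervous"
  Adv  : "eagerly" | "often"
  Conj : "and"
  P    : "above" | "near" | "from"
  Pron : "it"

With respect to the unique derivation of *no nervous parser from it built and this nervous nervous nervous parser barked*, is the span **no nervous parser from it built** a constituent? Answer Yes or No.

Yes

[S [S [NP [NP [Det no] [AP [Adj nervous]] [N parser]] [PP [P from] [NP [Pron it]]]] [VP [V built]]] [Conj and] [S [NP [Det this] [AP [Adj nervous] [AP [Adj nervous] [AP [Adj nervous]]]] [N parser]] [VP [V barked]]]]
The words 'no nervous parser from it built' are exhaustively dominated by a single S node (built by S → NP VP), so they form a constituent.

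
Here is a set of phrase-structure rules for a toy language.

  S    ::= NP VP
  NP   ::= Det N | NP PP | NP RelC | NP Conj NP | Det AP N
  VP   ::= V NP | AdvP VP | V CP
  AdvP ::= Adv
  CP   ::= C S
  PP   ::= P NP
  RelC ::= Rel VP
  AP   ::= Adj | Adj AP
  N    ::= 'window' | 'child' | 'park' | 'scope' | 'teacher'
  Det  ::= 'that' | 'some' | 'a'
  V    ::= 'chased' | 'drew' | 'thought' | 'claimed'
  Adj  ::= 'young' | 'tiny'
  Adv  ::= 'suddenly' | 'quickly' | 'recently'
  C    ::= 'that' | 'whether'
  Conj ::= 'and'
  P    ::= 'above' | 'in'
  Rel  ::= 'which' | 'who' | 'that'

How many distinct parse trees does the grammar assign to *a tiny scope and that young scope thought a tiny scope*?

1

[S [NP [NP [Det a] [AP [Adj tiny]] [N scope]] [Conj and] [NP [Det that] [AP [Adj young]] [N scope]]] [VP [V thought] [NP [Det a] [AP [Adj tiny]] [N scope]]]]
No rule offers an alternative attachment or grouping for any span, so this is the only derivation.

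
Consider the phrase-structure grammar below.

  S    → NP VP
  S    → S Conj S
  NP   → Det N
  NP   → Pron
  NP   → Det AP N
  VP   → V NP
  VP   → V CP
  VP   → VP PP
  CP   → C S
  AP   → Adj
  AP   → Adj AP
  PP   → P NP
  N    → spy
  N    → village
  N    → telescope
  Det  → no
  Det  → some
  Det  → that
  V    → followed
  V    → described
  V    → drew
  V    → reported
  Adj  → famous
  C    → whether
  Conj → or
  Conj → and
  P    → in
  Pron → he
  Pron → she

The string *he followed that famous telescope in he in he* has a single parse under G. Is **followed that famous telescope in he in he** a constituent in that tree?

Yes

[S [NP [Pron he]] [VP [VP [VP [V followed] [NP [Det that] [AP [Adj famous]] [N telescope]]] [PP [P in] [NP [Pron he]]]] [PP [P in] [NP [Pron he]]]]]
The words 'followed that famous telescope in he in he' are exhaustively dominated by a single VP node (built by VP → VP PP), so they form a constituent.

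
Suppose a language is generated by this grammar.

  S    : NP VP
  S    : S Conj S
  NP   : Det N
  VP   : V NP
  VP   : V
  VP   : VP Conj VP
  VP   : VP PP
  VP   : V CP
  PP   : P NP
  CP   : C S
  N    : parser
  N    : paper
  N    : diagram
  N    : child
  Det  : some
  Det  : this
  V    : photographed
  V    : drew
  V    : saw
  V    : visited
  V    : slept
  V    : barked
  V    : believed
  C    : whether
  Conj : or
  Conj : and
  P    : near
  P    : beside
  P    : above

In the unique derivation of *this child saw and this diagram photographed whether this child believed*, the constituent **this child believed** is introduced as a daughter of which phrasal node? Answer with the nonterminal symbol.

CP

[S [S [NP [Det this] [N child]] [VP [V saw]]] [Conj and] [S [NP [Det this] [N diagram]] [VP [V photographed] [CP [C whether] [S [NP [Det this] [N child]] [VP [V believed]]]]]]]
The span 'this child believed' is the S node built by S → NP VP.
Its mother is the CP built by CP → C S.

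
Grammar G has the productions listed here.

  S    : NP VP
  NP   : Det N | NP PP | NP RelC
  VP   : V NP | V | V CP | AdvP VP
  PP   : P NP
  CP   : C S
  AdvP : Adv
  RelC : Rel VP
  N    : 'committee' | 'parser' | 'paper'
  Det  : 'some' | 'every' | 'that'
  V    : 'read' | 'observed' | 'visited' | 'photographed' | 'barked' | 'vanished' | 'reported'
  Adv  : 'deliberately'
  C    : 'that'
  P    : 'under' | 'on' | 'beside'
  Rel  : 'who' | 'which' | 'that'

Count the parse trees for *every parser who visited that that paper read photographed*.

1

[S [NP [NP [Det every] [N parser]] [RelC [Rel who] [VP [V visited] [CP [C that] [S [NP [Det that] [N paper]] [VP [V read]]]]]]] [VP [V photographed]]]
No rule offers an alternative attachment or grouping for any span, so this is the only derivation.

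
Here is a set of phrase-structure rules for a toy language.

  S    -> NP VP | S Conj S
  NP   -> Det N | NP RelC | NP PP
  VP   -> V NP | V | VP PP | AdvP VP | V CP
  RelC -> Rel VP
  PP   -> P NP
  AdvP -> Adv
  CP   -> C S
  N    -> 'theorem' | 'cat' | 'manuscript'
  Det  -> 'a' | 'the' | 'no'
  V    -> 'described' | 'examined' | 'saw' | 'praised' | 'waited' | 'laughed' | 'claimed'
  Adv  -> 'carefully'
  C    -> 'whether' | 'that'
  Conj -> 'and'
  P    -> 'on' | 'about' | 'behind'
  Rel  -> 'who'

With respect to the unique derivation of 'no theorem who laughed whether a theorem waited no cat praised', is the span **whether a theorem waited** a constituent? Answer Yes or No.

No

[S [NP [NP [Det no] [N theorem]] [RelC [Rel who] [VP [V laughed] [CP [C whether] [S [NP [Det a] [N theorem]] [VP [V waited] [NP [Det no] [N cat]]]]]]]] [VP [V praised]]]
The smallest constituent containing 'whether a theorem waited' is the CP spanning 'whether a theorem waited no cat'; no single node in the tree dominates exactly the given words.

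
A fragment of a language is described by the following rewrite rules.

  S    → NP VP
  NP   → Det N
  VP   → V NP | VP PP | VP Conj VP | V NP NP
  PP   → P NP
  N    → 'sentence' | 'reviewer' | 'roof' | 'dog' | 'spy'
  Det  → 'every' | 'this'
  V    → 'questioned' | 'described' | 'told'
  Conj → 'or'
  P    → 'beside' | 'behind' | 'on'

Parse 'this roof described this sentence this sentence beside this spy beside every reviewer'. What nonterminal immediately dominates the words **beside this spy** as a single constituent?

[S [NP [Det this] [N roof]] [VP [VP [VP [V described] [NP [Det this] [N sentence]] [NP [Det this] [N sentence]]] [PP [P beside] [NP [Det this] [N spy]]]] [PP [P beside] [NP [Det every] [N reviewer]]]]]
The span 'beside this spy' is the PP node built by PP → P NP.

PP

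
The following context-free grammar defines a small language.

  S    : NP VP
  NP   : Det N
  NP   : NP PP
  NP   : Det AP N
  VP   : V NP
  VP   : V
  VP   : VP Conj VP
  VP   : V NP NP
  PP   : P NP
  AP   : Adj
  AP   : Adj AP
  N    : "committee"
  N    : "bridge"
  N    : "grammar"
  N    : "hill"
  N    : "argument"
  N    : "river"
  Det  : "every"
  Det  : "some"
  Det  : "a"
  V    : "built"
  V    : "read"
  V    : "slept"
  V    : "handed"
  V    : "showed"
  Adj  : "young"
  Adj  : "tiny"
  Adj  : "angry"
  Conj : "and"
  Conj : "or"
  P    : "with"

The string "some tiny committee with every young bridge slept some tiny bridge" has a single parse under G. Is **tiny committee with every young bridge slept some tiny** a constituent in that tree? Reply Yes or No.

No

[S [NP [NP [Det some] [AP [Adj tiny]] [N committee]] [PP [P with] [NP [Det every] [AP [Adj young]] [N bridge]]]] [VP [V slept] [NP [Det some] [AP [Adj tiny]] [N bridge]]]]
The smallest constituent containing 'tiny committee with every young bridge slept some tiny' is the S spanning 'some tiny committee with every young bridge slept some tiny bridge'; no single node in the tree dominates exactly the given words.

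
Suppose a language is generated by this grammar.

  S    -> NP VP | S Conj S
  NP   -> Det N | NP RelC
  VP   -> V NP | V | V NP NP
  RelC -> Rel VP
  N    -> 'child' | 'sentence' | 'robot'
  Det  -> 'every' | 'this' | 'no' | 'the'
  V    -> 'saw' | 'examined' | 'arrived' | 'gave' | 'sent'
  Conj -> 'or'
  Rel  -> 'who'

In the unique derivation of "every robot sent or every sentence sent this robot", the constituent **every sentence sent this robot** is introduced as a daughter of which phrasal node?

S
  S
    NP
      Det: every
      N: robot
    VP
      V: sent
  Conj: or
  S
    NP
      Det: every
      N: sentence
    VP
      V: sent
      NP
        Det: this
        N: robot
The span 'every sentence sent this robot' is the S node built by S → NP VP.
Its mother is the S built by S → S Conj S.

S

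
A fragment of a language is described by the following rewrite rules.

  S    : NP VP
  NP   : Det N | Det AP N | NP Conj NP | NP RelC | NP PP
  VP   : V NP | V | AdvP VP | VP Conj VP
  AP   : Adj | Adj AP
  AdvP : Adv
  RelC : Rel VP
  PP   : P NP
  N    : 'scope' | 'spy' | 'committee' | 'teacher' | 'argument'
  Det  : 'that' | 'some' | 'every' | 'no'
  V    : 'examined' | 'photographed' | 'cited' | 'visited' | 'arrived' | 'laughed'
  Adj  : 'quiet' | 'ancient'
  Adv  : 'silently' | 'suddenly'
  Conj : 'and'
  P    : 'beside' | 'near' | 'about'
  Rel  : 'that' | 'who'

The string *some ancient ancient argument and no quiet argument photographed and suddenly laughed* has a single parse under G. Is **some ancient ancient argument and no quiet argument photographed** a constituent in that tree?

[S [NP [NP [Det some] [AP [Adj ancient] [AP [Adj ancient]]] [N argument]] [Conj and] [NP [Det no] [AP [Adj quiet]] [N argument]]] [VP [VP [V photographed]] [Conj and] [VP [AdvP [Adv suddenly]] [VP [V laughed]]]]]
The smallest constituent containing 'some ancient ancient argument and no quiet argument photographed' is the S spanning 'some ancient ancient argument and no quiet argument photographed and suddenly laughed'; no single node in the tree dominates exactly the given words.

No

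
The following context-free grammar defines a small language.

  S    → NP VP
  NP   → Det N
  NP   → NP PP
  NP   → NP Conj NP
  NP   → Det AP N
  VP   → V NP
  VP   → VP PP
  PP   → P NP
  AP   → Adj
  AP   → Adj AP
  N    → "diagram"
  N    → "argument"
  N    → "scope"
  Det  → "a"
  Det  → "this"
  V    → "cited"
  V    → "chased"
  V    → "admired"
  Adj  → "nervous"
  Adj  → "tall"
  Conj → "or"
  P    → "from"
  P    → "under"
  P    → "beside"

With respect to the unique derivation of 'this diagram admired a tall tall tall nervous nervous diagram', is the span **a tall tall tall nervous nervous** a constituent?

[S [NP [Det this] [N diagram]] [VP [V admired] [NP [Det a] [AP [Adj tall] [AP [Adj tall] [AP [Adj tall] [AP [Adj nervous] [AP [Adj nervous]]]]]] [N diagram]]]]
The smallest constituent containing 'a tall tall tall nervous nervous' is the NP spanning 'a tall tall tall nervous nervous diagram'; no single node in the tree dominates exactly the given words.

No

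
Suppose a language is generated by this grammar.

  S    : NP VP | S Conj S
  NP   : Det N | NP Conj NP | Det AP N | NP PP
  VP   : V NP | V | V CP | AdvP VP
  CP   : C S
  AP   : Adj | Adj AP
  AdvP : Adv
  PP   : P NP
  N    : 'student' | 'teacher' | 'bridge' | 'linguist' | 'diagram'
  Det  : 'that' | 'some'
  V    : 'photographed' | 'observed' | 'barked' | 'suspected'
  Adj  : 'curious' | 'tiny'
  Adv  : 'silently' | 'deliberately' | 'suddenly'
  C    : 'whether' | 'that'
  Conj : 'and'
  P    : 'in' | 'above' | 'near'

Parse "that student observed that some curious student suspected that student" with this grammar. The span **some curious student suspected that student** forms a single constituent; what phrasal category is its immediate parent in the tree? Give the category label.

S
  NP
    Det: that
    N: student
  VP
    V: observed
    CP
      C: that
      S
        NP
          Det: some
          AP
            Adj: curious
          N: student
        VP
          V: suspected
          NP
            Det: that
            N: student
The span 'some curious student suspected that student' is the S node built by S → NP VP.
Its mother is the CP built by CP → C S.

CP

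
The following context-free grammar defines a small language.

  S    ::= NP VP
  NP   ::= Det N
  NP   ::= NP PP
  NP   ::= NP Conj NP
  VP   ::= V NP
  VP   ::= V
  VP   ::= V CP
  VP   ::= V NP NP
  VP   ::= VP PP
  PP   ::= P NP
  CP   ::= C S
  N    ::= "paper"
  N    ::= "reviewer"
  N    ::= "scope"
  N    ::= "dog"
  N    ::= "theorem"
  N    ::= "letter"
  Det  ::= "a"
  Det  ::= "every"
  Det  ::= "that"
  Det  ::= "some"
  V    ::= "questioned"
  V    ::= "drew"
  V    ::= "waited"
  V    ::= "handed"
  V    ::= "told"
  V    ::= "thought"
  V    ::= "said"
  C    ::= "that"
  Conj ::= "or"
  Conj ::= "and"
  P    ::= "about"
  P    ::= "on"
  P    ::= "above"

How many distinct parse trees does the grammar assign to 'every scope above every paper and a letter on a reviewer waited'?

5

Two of the 5 distinct bracketings:
[S [NP [NP [Det every] [N scope]] [PP [P above] [NP [NP [NP [Det every] [N paper]] [Conj and] [NP [Det a] [N letter]]] [PP [P on] [NP [Det a] [N reviewer]]]]]] [VP [V waited]]]
[S [NP [NP [Det every] [N scope]] [PP [P above] [NP [NP [Det every] [N paper]] [Conj and] [NP [NP [Det a] [N letter]] [PP [P on] [NP [Det a] [N reviewer]]]]]]] [VP [V waited]]]
The trees differ in how a recursive rule is bracketed over the same span.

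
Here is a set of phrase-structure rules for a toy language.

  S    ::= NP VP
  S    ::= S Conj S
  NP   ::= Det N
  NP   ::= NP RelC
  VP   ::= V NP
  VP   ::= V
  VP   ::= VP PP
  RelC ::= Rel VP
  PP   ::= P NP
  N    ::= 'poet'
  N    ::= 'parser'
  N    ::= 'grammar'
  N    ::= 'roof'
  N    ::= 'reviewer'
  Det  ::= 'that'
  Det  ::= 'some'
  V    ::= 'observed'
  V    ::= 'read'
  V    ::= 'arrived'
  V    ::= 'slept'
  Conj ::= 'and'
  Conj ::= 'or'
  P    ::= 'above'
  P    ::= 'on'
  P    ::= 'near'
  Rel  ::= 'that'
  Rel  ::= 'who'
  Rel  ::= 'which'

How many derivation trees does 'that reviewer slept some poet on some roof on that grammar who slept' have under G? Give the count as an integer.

1

[S [NP [Det that] [N reviewer]] [VP [VP [VP [V slept] [NP [Det some] [N poet]]] [PP [P on] [NP [Det some] [N roof]]]] [PP [P on] [NP [NP [Det that] [N grammar]] [RelC [Rel who] [VP [V slept]]]]]]]
No rule offers an alternative attachment or grouping for any span, so this is the only derivation.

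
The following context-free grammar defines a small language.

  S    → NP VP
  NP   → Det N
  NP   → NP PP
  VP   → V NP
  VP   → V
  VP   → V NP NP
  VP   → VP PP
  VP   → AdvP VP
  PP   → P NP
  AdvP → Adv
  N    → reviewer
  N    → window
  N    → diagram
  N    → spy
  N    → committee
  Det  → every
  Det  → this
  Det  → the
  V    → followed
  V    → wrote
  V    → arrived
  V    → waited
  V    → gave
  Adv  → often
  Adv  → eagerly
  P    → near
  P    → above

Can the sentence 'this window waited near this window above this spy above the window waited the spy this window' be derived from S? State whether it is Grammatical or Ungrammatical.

For S → NP VP, the only prefix that parses as NP is 'this window', but the remainder 'waited near this window above this spy above the window waited the spy this window' is not a VP under these rules.

Ungrammatical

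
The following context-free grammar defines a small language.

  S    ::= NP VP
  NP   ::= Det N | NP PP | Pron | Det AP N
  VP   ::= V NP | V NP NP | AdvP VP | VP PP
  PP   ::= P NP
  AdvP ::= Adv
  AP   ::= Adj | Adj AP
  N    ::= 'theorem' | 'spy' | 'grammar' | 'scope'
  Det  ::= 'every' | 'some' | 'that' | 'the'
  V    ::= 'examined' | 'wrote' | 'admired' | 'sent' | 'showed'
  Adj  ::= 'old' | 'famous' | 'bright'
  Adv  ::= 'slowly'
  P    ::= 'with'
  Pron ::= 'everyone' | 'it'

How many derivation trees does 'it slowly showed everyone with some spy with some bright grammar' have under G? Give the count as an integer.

Two of the 9 distinct bracketings:
[S [NP [Pron it]] [VP [AdvP [Adv slowly]] [VP [V showed] [NP [NP [Pron everyone]] [PP [P with] [NP [NP [Det some] [N spy]] [PP [P with] [NP [Det some] [AP [Adj bright]] [N grammar]]]]]]]]]
[S [NP [Pron it]] [VP [AdvP [Adv slowly]] [VP [V showed] [NP [NP [NP [Pron everyone]] [PP [P with] [NP [Det some] [N spy]]]] [PP [P with] [NP [Det some] [AP [Adj bright]] [N grammar]]]]]]]
The trees differ in how a recursive rule is bracketed over the same span.

9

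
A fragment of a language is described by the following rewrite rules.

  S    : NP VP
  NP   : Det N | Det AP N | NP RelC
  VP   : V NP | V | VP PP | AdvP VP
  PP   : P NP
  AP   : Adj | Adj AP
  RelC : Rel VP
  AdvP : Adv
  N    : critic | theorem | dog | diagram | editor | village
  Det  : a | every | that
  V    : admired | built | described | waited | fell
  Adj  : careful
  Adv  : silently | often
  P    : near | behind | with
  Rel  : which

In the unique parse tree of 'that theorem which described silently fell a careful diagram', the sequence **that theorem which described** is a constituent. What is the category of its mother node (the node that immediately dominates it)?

S

S
  NP
    NP
      Det: that
      N: theorem
    RelC
      Rel: which
      VP
        V: described
  VP
    AdvP
      Adv: silently
    VP
      V: fell
      NP
        Det: a
        AP
          Adj: careful
        N: diagram
The span 'that theorem which described' is the NP node built by NP → NP RelC.
Its mother is the S built by S → NP VP.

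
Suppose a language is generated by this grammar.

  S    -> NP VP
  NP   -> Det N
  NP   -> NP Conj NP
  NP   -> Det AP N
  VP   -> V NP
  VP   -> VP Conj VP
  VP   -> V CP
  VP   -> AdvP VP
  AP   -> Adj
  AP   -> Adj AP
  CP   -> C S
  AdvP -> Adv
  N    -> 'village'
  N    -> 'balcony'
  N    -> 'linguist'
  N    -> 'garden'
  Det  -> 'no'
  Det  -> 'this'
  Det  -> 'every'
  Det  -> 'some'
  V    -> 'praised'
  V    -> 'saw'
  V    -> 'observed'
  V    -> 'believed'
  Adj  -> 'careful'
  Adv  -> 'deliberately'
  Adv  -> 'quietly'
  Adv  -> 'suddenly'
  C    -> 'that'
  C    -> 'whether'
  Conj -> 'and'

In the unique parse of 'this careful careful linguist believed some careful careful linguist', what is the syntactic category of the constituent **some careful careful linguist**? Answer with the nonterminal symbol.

S
  NP
    Det: this
    AP
      Adj: careful
      AP
        Adj: careful
    N: linguist
  VP
    V: believed
    NP
      Det: some
      AP
        Adj: careful
        AP
          Adj: careful
      N: linguist
The span 'some careful careful linguist' is the NP node built by NP → Det AP N.

NP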